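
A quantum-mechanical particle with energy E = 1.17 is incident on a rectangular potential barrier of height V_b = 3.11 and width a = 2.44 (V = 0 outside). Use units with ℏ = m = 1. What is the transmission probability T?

E < V_b: inside the barrier ψ ∝ e^{±κx} with κ = √(2m(V_b − E))/ℏ = 1.970.
κa = 4.806, sinh(κa) = 61.13.
The exact tunnelling result is T⁻¹ = 1 + V_b² sinh²(κa) / [4E(V_b − E)] = 3982, so T = 0.000251.

T = 0.000251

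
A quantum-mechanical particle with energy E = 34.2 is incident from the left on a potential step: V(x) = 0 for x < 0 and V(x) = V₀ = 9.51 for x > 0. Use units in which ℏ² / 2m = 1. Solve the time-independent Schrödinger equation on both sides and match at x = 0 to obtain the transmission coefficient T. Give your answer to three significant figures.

On each side the TISE gives plane waves with k = √(2m(E − V))/ℏ: k₁ = √(2·½·34.2) = 5.848, k₂ = √(2·½·24.69) = 4.969.
Matching ψ and ψ′ at x = 0 gives r = (k₁ − k₂)/(k₁ + k₂), so R = r² = 0.006606 and T = 1 − R = 0.9934.

T = 0.993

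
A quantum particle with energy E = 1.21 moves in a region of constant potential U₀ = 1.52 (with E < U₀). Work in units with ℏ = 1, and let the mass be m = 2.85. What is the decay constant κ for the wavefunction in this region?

Since E < U₀ the TISE in this region is ψ'' = κ²ψ with κ = √(2m(U₀ − E))/ℏ.
κ = √(2 × 2.85 × 0.31) = 1.329.

κ = 1.33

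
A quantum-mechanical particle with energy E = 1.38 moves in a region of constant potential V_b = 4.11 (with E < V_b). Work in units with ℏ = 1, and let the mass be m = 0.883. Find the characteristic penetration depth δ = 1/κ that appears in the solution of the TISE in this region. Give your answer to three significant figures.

δ = 0.455

Since E < V_b the TISE in this region is ψ'' = κ²ψ with κ = √(2m(V_b − E))/ℏ.
κ = √(2 × 0.883 × 2.73) = 2.196. The penetration depth is δ = 1/κ = 0.455.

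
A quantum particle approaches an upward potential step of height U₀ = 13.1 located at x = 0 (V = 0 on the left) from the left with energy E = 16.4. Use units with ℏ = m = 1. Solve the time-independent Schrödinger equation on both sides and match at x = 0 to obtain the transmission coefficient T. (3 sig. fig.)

The wavenumbers are k₁ = √(2mE)/ℏ = 5.727 on the left and k₂ = √(2m(E − U₀))/ℏ = 2.569 on the right.
Continuity of ψ and ψ′ at the step yields the reflection amplitude r = (k₁ − k₂)/(k₁ + k₂) = 0.3807; thus R = |r|² = 0.1449, T = 0.8551.

T = 0.855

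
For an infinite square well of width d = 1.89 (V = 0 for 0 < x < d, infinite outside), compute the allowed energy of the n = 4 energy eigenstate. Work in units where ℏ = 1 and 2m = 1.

E = 44.2

The infinite-well eigenfunctions ψ_n = √(2/d) sin(nπx/d) vanish at both walls, giving E_n = n²π²ℏ²/(2md²).
E_4 = 4² × π² / (2 × 0.5 × 1.89²) = 44.21.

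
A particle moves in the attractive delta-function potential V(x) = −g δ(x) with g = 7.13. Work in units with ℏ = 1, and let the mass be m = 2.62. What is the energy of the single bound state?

E = -66.6

For x ≠ 0 the bound state is ψ ∝ e^{−κ|x|}; integrating the TISE across the delta gives the cusp condition 2κ = 2mg/ℏ², so κ = 18.68.
Then E = −ℏ²κ²/(2m) = −mg²/(2ℏ²) = -66.60.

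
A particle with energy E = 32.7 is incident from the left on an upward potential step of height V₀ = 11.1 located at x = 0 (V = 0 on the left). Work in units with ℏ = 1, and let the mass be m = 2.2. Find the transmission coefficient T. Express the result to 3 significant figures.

T = 0.989

On each side the TISE gives plane waves with k = √(2m(E − V))/ℏ: k₁ = √(2·2.2·32.7) = 11.99, k₂ = √(2·2.2·21.6) = 9.749.
Matching ψ and ψ′ at x = 0 gives r = (k₁ − k₂)/(k₁ + k₂), so R = r² = 0.01067 and T = 1 − R = 0.9893.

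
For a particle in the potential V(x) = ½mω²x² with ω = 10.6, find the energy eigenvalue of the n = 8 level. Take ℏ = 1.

E = 90.1

The oscillator eigenvalues are E_n = ℏω(n + ½), so E_8 = 10.6 × 8.5 = 90.10.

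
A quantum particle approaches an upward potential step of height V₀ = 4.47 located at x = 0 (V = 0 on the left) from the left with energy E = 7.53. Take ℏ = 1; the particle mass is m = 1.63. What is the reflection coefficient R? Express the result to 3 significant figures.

The wavenumbers are k₁ = √(2mE)/ℏ = 4.955 on the left and k₂ = √(2m(E − V₀))/ℏ = 3.158 on the right.
Matching ψ and ψ′ at x = 0 gives r = (k₁ − k₂)/(k₁ + k₂), so R = r² = 0.04901 and T = 1 − R = 0.9510.

R = 0.0490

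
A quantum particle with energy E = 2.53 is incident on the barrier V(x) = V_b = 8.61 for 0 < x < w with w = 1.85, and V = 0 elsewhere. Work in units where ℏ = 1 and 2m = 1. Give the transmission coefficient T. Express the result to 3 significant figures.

E < V_b: inside the barrier ψ ∝ e^{±κx} with κ = √(2m(V_b − E))/ℏ = 2.466.
κw = 4.562, sinh(κw) = 47.87.
Matching ψ, ψ′ at both faces gives T = [1 + V_b² sinh²(κw) / (4E(V_b − E))]⁻¹ = 1/2761 = 0.000362.

T = 0.000362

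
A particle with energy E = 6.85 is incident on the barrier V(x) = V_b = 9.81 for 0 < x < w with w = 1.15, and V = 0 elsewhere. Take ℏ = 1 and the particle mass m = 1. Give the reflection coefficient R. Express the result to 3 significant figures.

R = 0.988

E < V_b: inside the barrier ψ ∝ e^{±κx} with κ = √(2m(V_b − E))/ℏ = 2.433.
κw = 2.798, sinh(κw) = 8.176.
The exact tunnelling result is T⁻¹ = 1 + V_b² sinh²(κw) / [4E(V_b − E)] = 80.32, so T = 0.0125.
R = 1 − T = 0.988.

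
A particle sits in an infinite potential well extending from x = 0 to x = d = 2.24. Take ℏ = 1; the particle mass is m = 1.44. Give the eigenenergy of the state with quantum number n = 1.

The infinite-well eigenfunctions ψ_n = √(2/d) sin(nπx/d) vanish at both walls, giving E_n = n²π²ℏ²/(2md²).
E_1 = 1² × π² / (2 × 1.44 × 2.24²) = 0.6830.

E = 0.683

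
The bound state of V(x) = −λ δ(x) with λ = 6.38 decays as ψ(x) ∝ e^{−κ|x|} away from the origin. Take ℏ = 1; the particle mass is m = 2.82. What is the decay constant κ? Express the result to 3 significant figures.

Integrating the TISE across x = 0 gives the cusp condition ψ'(0⁺) − ψ'(0⁻) = −(2mλ/ℏ²)ψ(0).
With ψ ∝ e^{−κ|x|} this yields −2κ = −2mλ/ℏ², so κ = mλ/ℏ² = 17.99.

κ = 18.0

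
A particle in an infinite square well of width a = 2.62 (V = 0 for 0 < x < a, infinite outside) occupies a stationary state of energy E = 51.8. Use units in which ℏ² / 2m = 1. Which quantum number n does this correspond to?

n = 6

For an infinite well E_n = n²π²ℏ²/(2ma²), so n = (a/πℏ)√(2mE).
n = (2.62/π) × √(2 × 0.5 × 51.8) = 6.002 → n = 6.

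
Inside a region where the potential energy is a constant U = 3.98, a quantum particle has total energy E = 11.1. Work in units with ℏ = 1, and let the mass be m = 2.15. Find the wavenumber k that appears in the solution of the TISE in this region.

With E > U the solution is oscillatory, ψ ∝ e^{±ikx} with k = √(2m(E − U))/ℏ.
k = √(2 × 2.15 × 7.12) = 5.533.

k = 5.53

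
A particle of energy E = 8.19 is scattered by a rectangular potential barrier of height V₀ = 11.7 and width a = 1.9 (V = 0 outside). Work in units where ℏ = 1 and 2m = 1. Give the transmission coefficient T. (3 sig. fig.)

Since E < V₀ the interior solution is evanescent with decay constant κ = √(2m(V₀ − E))/ℏ = 1.873.
κa = 3.560, sinh(κa) = 17.56.
Matching ψ, ψ′ at both faces gives T = [1 + V₀² sinh²(κa) / (4E(V₀ − E))]⁻¹ = 1/368.1 = 0.00272.

T = 0.00272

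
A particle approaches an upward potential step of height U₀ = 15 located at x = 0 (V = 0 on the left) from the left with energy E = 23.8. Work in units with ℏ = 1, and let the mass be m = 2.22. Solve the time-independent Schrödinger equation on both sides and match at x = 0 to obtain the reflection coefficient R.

On each side the TISE gives plane waves with k = √(2m(E − V))/ℏ: k₁ = √(2·2.22·23.8) = 10.28, k₂ = √(2·2.22·8.8) = 6.251.
Continuity of ψ and ψ′ at the step yields the reflection amplitude r = (k₁ − k₂)/(k₁ + k₂) = 0.2437; thus R = |r|² = 0.05940, T = 0.9406.

R = 0.0594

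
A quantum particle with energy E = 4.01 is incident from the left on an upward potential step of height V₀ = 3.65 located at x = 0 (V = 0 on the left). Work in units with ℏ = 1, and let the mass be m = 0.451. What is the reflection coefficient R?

R = 0.290

The wavenumbers are k₁ = √(2mE)/ℏ = 1.902 on the left and k₂ = √(2m(E − V₀))/ℏ = 0.5698 on the right.
Continuity of ψ and ψ′ at the step yields the reflection amplitude r = (k₁ − k₂)/(k₁ + k₂) = 0.5389; thus R = |r|² = 0.2904, T = 0.7096.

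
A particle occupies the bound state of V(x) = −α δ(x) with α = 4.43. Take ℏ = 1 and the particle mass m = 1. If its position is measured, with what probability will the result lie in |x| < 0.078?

P = 0.499

The normalised bound state is ψ = √κ e^{−κ|x|} with κ = mα/ℏ² = 4.430.
P(|x| < d) = ∫_{−d}^{d} κ e^{−2κ|x|} dx = 1 − e^{−2κd} = 1 − e^{−0.6911} = 0.4990.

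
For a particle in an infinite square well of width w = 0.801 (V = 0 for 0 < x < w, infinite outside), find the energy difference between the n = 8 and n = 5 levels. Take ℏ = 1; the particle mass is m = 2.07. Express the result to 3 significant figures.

E_n = n²π²ℏ²/(2mw²), so ΔE = (8² − 5²) π²ℏ²/(2mw²).
ΔE = 39 × π² / (2 × 2.07 × 0.801²) = 144.9.

ΔE = 145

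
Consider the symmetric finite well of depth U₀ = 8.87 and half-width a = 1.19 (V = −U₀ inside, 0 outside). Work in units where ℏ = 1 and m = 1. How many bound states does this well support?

Define the well-strength parameter z₀ = (a/ℏ)√(2mU₀) = 1.19 × √(2·1·8.87) = 5.012.
The even/odd transcendental equations gain one root per π/2 in z₀, giving N = 1 + ⌊2z₀/π⌋ = 1 + ⌊3.191⌋ = 4.

N = 4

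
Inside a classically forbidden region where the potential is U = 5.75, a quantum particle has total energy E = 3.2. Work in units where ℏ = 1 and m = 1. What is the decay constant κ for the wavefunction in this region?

κ = 2.26

Since E < U the TISE in this region is ψ'' = κ²ψ with κ = √(2m(U − E))/ℏ.
κ = √(2 × 1 × 2.55) = 2.258.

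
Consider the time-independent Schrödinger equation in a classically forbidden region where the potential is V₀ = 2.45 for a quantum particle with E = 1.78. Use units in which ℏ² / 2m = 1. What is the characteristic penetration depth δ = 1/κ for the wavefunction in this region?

δ = 1.22

Since E < V₀ the TISE in this region is ψ'' = κ²ψ with κ = √(2m(V₀ − E))/ℏ.
κ = √(2 × 0.5 × 0.67) = 0.8185. The penetration depth is δ = 1/κ = 1.22.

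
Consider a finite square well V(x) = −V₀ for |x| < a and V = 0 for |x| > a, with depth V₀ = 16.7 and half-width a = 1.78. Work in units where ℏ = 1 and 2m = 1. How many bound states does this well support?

N = 5

Define the well-strength parameter z₀ = (a/ℏ)√(2mV₀) = 1.78 × √(2·0.5·16.7) = 7.274.
The even/odd transcendental equations gain one root per π/2 in z₀, giving N = 1 + ⌊2z₀/π⌋ = 1 + ⌊4.631⌋ = 5.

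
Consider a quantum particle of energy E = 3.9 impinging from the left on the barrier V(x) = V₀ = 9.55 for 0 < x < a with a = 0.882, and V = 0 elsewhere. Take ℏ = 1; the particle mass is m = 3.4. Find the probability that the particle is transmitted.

Since E < V₀ the interior solution is evanescent with decay constant κ = √(2m(V₀ − E))/ℏ = 6.198.
κa = 5.467, sinh(κa) = 118.4.
The exact tunnelling result is T⁻¹ = 1 + V₀² sinh²(κa) / [4E(V₀ − E)] = 14500, so T = 0.0000690.

T = 0.0000690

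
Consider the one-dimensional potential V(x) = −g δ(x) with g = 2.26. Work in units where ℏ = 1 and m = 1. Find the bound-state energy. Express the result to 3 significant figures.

E = -2.55

The bound state is ψ(x) = √κ e^{−κ|x|}. The derivative jump ψ'(0⁺) − ψ'(0⁻) = −(2mg/ℏ²)ψ(0) fixes κ = mg/ℏ² = 2.260.
Then E = −ℏ²κ²/(2m) = −mg²/(2ℏ²) = -2.554.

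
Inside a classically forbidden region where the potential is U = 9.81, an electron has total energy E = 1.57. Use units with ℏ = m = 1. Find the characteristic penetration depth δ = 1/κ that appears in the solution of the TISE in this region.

Since E < U the TISE in this region is ψ'' = κ²ψ with κ = √(2m(U − E))/ℏ.
κ = √(2 × 1 × 8.24) = 4.060. The penetration depth is δ = 1/κ = 0.246.

δ = 0.246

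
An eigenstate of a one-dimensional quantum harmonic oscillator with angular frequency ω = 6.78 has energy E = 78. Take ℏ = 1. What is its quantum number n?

n = 11

E_n = ℏω(n + ½) ⇒ n = E/(ℏω) − ½ = 78/6.78 − 0.5 = 11.004 → n = 11.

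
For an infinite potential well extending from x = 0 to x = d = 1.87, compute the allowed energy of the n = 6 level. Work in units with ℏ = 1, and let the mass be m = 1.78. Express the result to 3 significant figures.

The infinite-well eigenfunctions ψ_n = √(2/d) sin(nπx/d) vanish at both walls, giving E_n = n²π²ℏ²/(2md²).
E_6 = 6² × π² / (2 × 1.78 × 1.87²) = 28.54.

E = 28.5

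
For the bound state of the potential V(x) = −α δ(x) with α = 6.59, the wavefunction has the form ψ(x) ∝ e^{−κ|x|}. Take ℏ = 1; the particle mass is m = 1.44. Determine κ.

κ = 9.49

Integrate −(ℏ²/2m)ψ'' − αδ(x)ψ = Eψ from −ε to +ε: the ψ'' term gives ψ'(0⁺) − ψ'(0⁻) and the δ term gives −(2mα/ℏ²)ψ(0).
With ψ ∝ e^{−κ|x|} this yields −2κ = −2mα/ℏ², so κ = mα/ℏ² = 9.490.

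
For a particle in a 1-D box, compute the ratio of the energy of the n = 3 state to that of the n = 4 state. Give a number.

E_n = n²π²ℏ²/(2mL²) so the ratio is n₂²/n₁² = 9/16 = 0.5625.

0.5625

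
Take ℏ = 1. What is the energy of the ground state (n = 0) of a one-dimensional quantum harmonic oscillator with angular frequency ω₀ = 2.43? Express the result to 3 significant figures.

E = 1.22

Using E_n = (n + ½)ℏω₀: E_0 = 0.5 × 2.43 = 1.215.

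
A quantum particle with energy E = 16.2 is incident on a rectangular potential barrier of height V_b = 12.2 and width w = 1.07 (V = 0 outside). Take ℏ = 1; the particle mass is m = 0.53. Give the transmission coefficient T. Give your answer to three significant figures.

E > V_b: inside the barrier k₂ = √(2m(E − V_b))/ℏ = 2.059, k₂w = 2.203.
T = [1 + V_b² sin²(k₂w) / (4E(E − V_b))]⁻¹ = 1/1.374 = 0.728.

T = 0.728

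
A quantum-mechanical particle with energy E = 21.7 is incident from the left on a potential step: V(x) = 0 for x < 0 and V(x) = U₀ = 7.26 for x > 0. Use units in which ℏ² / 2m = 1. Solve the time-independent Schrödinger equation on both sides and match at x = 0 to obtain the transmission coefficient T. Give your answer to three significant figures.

T = 0.990

The wavenumbers are k₁ = √(2mE)/ℏ = 4.658 on the left and k₂ = √(2m(E − U₀))/ℏ = 3.800 on the right.
Continuity of ψ and ψ′ at the step yields the reflection amplitude r = (k₁ − k₂)/(k₁ + k₂) = 0.1015; thus R = |r|² = 0.01030, T = 0.9897.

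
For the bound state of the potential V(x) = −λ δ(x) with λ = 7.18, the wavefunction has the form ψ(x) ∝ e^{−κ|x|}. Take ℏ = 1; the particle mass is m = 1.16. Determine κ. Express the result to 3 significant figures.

κ = 8.33

Integrate −(ℏ²/2m)ψ'' − λδ(x)ψ = Eψ from −ε to +ε: the ψ'' term gives ψ'(0⁺) − ψ'(0⁻) and the δ term gives −(2mλ/ℏ²)ψ(0).
With ψ ∝ e^{−κ|x|} this yields −2κ = −2mλ/ℏ², so κ = mλ/ℏ² = 8.329.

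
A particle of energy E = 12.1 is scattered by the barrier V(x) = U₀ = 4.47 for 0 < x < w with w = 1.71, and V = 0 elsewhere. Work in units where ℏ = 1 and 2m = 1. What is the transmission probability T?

Above the barrier the interior wavenumber is k₂ = √(2m(E − U₀))/ℏ = 2.762, giving phase k₂w = 4.723.
T = [1 + U₀² sin²(k₂w) / (4E(E − U₀))]⁻¹ = 1/1.054 = 0.949.

T = 0.949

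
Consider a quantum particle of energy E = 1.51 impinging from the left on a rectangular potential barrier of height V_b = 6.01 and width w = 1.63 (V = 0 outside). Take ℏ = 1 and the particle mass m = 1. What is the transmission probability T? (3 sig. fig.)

T = 0.000170

Since E < V_b the interior solution is evanescent with decay constant κ = √(2m(V_b − E))/ℏ = 3.000.
κw = 4.890, sinh(κw) = 66.47.
Matching ψ, ψ′ at both faces gives T = [1 + V_b² sinh²(κw) / (4E(V_b − E))]⁻¹ = 1/5873 = 0.000170.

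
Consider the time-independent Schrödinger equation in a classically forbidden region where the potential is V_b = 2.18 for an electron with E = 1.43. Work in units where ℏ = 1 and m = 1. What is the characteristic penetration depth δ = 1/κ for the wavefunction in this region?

δ = 0.816

Since E < V_b the TISE in this region is ψ'' = κ²ψ with κ = √(2m(V_b − E))/ℏ.
κ = √(2 × 1 × 0.75) = 1.225. The penetration depth is δ = 1/κ = 0.816.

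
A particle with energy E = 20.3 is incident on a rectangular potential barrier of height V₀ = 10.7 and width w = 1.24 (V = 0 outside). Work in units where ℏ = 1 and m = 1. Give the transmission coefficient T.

T = 0.923

E > V₀: inside the barrier k₂ = √(2m(E − V₀))/ℏ = 4.382, k₂w = 5.433.
Matching at both interfaces gives T⁻¹ = 1 + V₀² sin²(k₂w) / [4E(E − V₀)] = 1.083, hence T = 0.923.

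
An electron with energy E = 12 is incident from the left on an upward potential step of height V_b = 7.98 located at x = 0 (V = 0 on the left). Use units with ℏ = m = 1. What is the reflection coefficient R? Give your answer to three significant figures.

R = 0.0712

On each side the TISE gives plane waves with k = √(2m(E − V))/ℏ: k₁ = √(2·1·12) = 4.899, k₂ = √(2·1·4.02) = 2.835.
Continuity of ψ and ψ′ at the step yields the reflection amplitude r = (k₁ − k₂)/(k₁ + k₂) = 0.2668; thus R = |r|² = 0.07118, T = 0.9288.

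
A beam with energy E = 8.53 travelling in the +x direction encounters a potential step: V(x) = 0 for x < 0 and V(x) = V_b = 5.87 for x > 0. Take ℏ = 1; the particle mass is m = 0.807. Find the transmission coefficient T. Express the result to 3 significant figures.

T = 0.920

The wavenumbers are k₁ = √(2mE)/ℏ = 3.710 on the left and k₂ = √(2m(E − V_b))/ℏ = 2.072 on the right.
Continuity of ψ and ψ′ at the step yields the reflection amplitude r = (k₁ − k₂)/(k₁ + k₂) = 0.2833; thus R = |r|² = 0.08028, T = 0.9197.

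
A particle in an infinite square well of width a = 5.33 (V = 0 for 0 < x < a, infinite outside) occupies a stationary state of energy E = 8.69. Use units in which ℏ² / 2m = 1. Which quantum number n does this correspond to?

For an infinite well E_n = n²π²ℏ²/(2ma²), so n = (a/πℏ)√(2mE).
n = (5.33/π) × √(2 × 0.5 × 8.69) = 5.001 → n = 5.

n = 5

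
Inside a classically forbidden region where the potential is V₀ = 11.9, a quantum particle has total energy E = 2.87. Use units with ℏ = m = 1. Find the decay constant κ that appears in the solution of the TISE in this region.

Since E < V₀ the TISE in this region is ψ'' = κ²ψ with κ = √(2m(V₀ − E))/ℏ.
κ = √(2 × 1 × 9.03) = 4.250.

κ = 4.25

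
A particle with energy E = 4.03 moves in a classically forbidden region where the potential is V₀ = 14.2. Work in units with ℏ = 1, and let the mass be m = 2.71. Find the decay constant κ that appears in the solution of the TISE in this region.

Since E < V₀ the TISE in this region is ψ'' = κ²ψ with κ = √(2m(V₀ − E))/ℏ.
κ = √(2 × 2.71 × 10.17) = 7.424.

κ = 7.42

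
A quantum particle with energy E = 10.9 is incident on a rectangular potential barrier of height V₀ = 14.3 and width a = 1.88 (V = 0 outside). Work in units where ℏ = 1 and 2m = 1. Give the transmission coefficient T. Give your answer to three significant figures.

T = 0.00282

Since E < V₀ the interior solution is evanescent with decay constant κ = √(2m(V₀ − E))/ℏ = 1.844.
κa = 3.467, sinh(κa) = 16.00.
Matching ψ, ψ′ at both faces gives T = [1 + V₀² sinh²(κa) / (4E(V₀ − E))]⁻¹ = 1/354.0 = 0.00282.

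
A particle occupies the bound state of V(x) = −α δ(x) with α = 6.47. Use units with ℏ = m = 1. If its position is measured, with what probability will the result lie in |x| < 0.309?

The normalised bound state is ψ = √κ e^{−κ|x|} with κ = mα/ℏ² = 6.470.
P(|x| < d) = ∫_{−d}^{d} κ e^{−2κ|x|} dx = 1 − e^{−2κd} = 1 − e^{−3.998} = 0.9817.

P = 0.982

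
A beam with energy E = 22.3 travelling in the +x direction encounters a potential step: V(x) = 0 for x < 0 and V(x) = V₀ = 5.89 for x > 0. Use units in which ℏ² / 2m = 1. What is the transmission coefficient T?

The wavenumbers are k₁ = √(2mE)/ℏ = 4.722 on the left and k₂ = √(2m(E − V₀))/ℏ = 4.051 on the right.
Continuity of ψ and ψ′ at the step yields the reflection amplitude r = (k₁ − k₂)/(k₁ + k₂) = 0.07652; thus R = |r|² = 0.005856, T = 0.9941.

T = 0.994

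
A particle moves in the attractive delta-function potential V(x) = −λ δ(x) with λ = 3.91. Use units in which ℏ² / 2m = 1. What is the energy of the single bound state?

E = -3.82

The bound state is ψ(x) = √κ e^{−κ|x|}. The derivative jump ψ'(0⁺) − ψ'(0⁻) = −(2mλ/ℏ²)ψ(0) fixes κ = mλ/ℏ² = 1.955.
Then E = −ℏ²κ²/(2m) = −mλ²/(2ℏ²) = -3.822.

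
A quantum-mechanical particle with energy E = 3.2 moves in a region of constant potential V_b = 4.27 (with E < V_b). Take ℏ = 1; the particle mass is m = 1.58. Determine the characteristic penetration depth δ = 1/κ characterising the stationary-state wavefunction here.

Since E < V_b the TISE in this region is ψ'' = κ²ψ with κ = √(2m(V_b − E))/ℏ.
κ = √(2 × 1.58 × 1.07) = 1.839. The penetration depth is δ = 1/κ = 0.544.

δ = 0.544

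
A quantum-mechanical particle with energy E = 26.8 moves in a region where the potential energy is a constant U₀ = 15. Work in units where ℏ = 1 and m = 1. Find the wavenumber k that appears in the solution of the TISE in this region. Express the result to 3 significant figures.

k = 4.86

With E > U₀ the solution is oscillatory, ψ ∝ e^{±ikx} with k = √(2m(E − U₀))/ℏ.
k = √(2 × 1 × 11.8) = 4.858.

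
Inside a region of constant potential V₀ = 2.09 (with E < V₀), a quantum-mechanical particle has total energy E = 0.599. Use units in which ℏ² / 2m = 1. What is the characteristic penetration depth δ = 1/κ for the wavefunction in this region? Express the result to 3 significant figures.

Since E < V₀ the TISE in this region is ψ'' = κ²ψ with κ = √(2m(V₀ − E))/ℏ.
κ = √(2 × 0.5 × 1.491) = 1.221. The penetration depth is δ = 1/κ = 0.819.

δ = 0.819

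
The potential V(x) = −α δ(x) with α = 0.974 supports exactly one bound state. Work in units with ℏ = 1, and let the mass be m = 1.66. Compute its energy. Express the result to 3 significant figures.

The bound state is ψ(x) = √κ e^{−κ|x|}. The derivative jump ψ'(0⁺) − ψ'(0⁻) = −(2mα/ℏ²)ψ(0) fixes κ = mα/ℏ² = 1.617.
Then E = −ℏ²κ²/(2m) = −mα²/(2ℏ²) = -0.7874.

E = -0.787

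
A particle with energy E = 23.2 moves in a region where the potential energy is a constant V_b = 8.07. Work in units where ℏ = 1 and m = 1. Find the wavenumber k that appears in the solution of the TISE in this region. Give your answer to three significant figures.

k = 5.50

With E > V_b the solution is oscillatory, ψ ∝ e^{±ikx} with k = √(2m(E − V_b))/ℏ.
k = √(2 × 1 × 15.13) = 5.501.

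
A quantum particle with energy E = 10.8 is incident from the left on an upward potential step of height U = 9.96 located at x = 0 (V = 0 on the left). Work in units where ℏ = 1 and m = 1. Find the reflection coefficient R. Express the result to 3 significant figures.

R = 0.318

On each side the TISE gives plane waves with k = √(2m(E − V))/ℏ: k₁ = √(2·1·10.8) = 4.648, k₂ = √(2·1·0.84) = 1.296.
Matching ψ and ψ′ at x = 0 gives r = (k₁ − k₂)/(k₁ + k₂), so R = r² = 0.3179 and T = 1 − R = 0.6821.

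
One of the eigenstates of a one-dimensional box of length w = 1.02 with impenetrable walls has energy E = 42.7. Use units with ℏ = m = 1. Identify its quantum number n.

n = 3

For an infinite well E_n = n²π²ℏ²/(2mw²), so n = (w/πℏ)√(2mE).
n = (1.02/π) × √(2 × 1 × 42.7) = 3.000 → n = 3.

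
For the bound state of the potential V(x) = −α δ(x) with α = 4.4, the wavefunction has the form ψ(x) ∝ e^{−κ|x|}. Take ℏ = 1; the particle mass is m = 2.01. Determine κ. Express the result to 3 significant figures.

κ = 8.84

Integrate −(ℏ²/2m)ψ'' − αδ(x)ψ = Eψ from −ε to +ε: the ψ'' term gives ψ'(0⁺) − ψ'(0⁻) and the δ term gives −(2mα/ℏ²)ψ(0).
With ψ ∝ e^{−κ|x|} this yields −2κ = −2mα/ℏ², so κ = mα/ℏ² = 8.844.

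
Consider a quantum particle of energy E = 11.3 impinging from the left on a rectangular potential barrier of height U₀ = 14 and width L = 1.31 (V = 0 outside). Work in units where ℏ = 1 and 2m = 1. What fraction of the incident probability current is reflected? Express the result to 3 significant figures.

R = 0.967

E < U₀: inside the barrier ψ ∝ e^{±κx} with κ = √(2m(U₀ − E))/ℏ = 1.643.
κL = 2.153, sinh(κL) = 4.245.
The exact tunnelling result is T⁻¹ = 1 + U₀² sinh²(κL) / [4E(U₀ − E)] = 29.94, so T = 0.0334.
R = 1 − T = 0.967.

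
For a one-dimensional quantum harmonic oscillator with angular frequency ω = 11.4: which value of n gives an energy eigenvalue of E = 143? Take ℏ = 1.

n = 12

E_n = ℏω(n + ½) ⇒ n = E/(ℏω) − ½ = 143/11.4 − 0.5 = 12.044 → n = 12.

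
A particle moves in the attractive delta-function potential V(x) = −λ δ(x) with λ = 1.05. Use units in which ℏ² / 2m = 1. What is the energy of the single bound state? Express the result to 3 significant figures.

E = -0.276

For x ≠ 0 the bound state is ψ ∝ e^{−κ|x|}; integrating the TISE across the delta gives the cusp condition 2κ = 2mλ/ℏ², so κ = 0.5250.
Then E = −ℏ²κ²/(2m) = −mλ²/(2ℏ²) = -0.2756.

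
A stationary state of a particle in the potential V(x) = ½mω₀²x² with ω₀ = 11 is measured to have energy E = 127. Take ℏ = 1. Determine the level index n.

E_n = ℏω₀(n + ½) ⇒ n = E/(ℏω₀) − ½ = 127/11 − 0.5 = 11.045 → n = 11.

n = 11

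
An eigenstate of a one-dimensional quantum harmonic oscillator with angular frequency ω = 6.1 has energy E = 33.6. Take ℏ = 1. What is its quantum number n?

n = 5

Invert E_n = (n + ½)ℏω: n = E/ℏω − ½ = 5.008, so n = 5.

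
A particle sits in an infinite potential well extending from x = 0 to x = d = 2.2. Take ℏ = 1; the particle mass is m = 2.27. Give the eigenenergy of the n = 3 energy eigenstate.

E = 4.04

The infinite-well eigenfunctions ψ_n = √(2/d) sin(nπx/d) vanish at both walls, giving E_n = n²π²ℏ²/(2md²).
E_3 = 3² × π² / (2 × 2.27 × 2.2²) = 4.042.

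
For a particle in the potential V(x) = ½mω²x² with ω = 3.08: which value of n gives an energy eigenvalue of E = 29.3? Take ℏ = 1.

E_n = ℏω(n + ½) ⇒ n = E/(ℏω) − ½ = 29.3/3.08 − 0.5 = 9.013 → n = 9.

n = 9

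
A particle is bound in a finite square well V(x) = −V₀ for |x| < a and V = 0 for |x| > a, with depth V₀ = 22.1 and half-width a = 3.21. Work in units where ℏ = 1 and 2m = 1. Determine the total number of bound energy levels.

The dimensionless depth is z₀ = a√(2mV₀)/ℏ = 3.21 × √(22.10) = 15.09.
A new bound state (alternating even/odd) appears each time z₀ passes a multiple of π/2, so N = ⌊2z₀/π⌋ + 1 = ⌊9.607⌋ + 1 = 10.

N = 10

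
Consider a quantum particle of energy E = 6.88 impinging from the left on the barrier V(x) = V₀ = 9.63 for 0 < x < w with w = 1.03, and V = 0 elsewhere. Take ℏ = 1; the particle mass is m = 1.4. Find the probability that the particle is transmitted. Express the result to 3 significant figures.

Since E < V₀ the interior solution is evanescent with decay constant κ = √(2m(V₀ − E))/ℏ = 2.775.
κw = 2.858, sinh(κw) = 8.686.
The exact tunnelling result is T⁻¹ = 1 + V₀² sinh²(κw) / [4E(V₀ − E)] = 93.45, so T = 0.0107.

T = 0.0107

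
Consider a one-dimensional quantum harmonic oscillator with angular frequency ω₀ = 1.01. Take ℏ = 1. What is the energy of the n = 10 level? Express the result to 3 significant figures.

The oscillator eigenvalues are E_n = ℏω₀(n + ½), so E_10 = 1.01 × 10.5 = 10.61.

E = 10.6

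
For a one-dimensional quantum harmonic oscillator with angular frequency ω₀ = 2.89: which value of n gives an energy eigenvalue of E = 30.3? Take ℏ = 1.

E_n = ℏω₀(n + ½) ⇒ n = E/(ℏω₀) − ½ = 30.3/2.89 − 0.5 = 9.984 → n = 10.

n = 10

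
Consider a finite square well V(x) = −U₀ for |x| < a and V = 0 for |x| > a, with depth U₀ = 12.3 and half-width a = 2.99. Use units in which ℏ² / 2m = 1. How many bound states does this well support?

N = 7

The dimensionless depth is z₀ = a√(2mU₀)/ℏ = 2.99 × √(12.30) = 10.49.
A new bound state (alternating even/odd) appears each time z₀ passes a multiple of π/2, so N = ⌊2z₀/π⌋ + 1 = ⌊6.676⌋ + 1 = 7.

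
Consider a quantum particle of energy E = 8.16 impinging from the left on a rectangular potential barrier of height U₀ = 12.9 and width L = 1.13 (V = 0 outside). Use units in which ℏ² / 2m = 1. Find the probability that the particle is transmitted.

Since E < U₀ the interior solution is evanescent with decay constant κ = √(2m(U₀ − E))/ℏ = 2.177.
κL = 2.460, sinh(κL) = 5.811.
Matching ψ, ψ′ at both faces gives T = [1 + U₀² sinh²(κL) / (4E(U₀ − E))]⁻¹ = 1/37.32 = 0.0268.

T = 0.0268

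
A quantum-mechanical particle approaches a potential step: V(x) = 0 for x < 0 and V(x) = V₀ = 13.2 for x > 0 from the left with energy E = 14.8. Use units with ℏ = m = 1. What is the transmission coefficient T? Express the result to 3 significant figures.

On each side the TISE gives plane waves with k = √(2m(E − V))/ℏ: k₁ = √(2·1·14.8) = 5.441, k₂ = √(2·1·1.6) = 1.789.
Continuity of ψ and ψ′ at the step yields the reflection amplitude r = (k₁ − k₂)/(k₁ + k₂) = 0.5051; thus R = |r|² = 0.2551, T = 0.7449.

T = 0.745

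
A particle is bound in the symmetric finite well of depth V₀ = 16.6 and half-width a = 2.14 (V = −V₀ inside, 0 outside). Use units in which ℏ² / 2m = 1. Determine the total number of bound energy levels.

The dimensionless depth is z₀ = a√(2mV₀)/ℏ = 2.14 × √(16.60) = 8.719.
The even/odd transcendental equations gain one root per π/2 in z₀, giving N = 1 + ⌊2z₀/π⌋ = 1 + ⌊5.551⌋ = 6.

N = 6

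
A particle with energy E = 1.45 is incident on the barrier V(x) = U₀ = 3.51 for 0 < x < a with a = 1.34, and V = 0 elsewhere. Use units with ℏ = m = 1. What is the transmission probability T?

T = 0.0167

Since E < U₀ the interior solution is evanescent with decay constant κ = √(2m(U₀ − E))/ℏ = 2.030.
κa = 2.720, sinh(κa) = 7.556.
The exact tunnelling result is T⁻¹ = 1 + U₀² sinh²(κa) / [4E(U₀ − E)] = 59.88, so T = 0.0167.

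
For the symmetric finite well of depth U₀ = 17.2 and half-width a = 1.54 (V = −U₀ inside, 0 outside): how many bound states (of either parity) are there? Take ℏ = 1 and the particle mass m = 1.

N = 6

Define the well-strength parameter z₀ = (a/ℏ)√(2mU₀) = 1.54 × √(2·1·17.2) = 9.032.
The even/odd transcendental equations gain one root per π/2 in z₀, giving N = 1 + ⌊2z₀/π⌋ = 1 + ⌊5.750⌋ = 6.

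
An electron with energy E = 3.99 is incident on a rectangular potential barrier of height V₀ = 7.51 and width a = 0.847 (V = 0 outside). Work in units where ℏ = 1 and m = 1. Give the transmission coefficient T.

T = 0.0435

Since E < V₀ the interior solution is evanescent with decay constant κ = √(2m(V₀ − E))/ℏ = 2.653.
κa = 2.247, sinh(κa) = 4.678.
The exact tunnelling result is T⁻¹ = 1 + V₀² sinh²(κa) / [4E(V₀ − E)] = 22.97, so T = 0.0435.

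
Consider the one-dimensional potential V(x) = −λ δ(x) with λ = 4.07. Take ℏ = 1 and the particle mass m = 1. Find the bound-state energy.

The bound state is ψ(x) = √κ e^{−κ|x|}. The derivative jump ψ'(0⁺) − ψ'(0⁻) = −(2mλ/ℏ²)ψ(0) fixes κ = mλ/ℏ² = 4.070.
Then E = −ℏ²κ²/(2m) = −mλ²/(2ℏ²) = -8.282.

E = -8.28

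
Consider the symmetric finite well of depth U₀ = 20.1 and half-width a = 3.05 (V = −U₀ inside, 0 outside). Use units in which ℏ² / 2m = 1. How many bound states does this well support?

N = 9

The dimensionless depth is z₀ = a√(2mU₀)/ℏ = 3.05 × √(20.10) = 13.67.
The even/odd transcendental equations gain one root per π/2 in z₀, giving N = 1 + ⌊2z₀/π⌋ = 1 + ⌊8.705⌋ = 9.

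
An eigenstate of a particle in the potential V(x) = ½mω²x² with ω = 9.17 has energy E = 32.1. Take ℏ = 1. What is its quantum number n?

E_n = ℏω(n + ½) ⇒ n = E/(ℏω) − ½ = 32.1/9.17 − 0.5 = 3.001 → n = 3.

n = 3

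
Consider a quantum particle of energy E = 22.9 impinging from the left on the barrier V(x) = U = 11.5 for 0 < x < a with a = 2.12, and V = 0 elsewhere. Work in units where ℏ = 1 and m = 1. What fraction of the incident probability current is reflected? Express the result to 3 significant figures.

R = 0.0497

E > U: inside the barrier k₂ = √(2m(E − U))/ℏ = 4.775, k₂a = 10.12.
T = [1 + U² sin²(k₂a) / (4E(E − U))]⁻¹ = 1/1.052 = 0.950.
R = 1 − T = 0.0497.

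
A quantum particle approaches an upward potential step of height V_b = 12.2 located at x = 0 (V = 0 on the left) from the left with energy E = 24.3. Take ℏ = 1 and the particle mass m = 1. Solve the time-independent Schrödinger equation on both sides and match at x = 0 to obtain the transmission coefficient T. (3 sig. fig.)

The wavenumbers are k₁ = √(2mE)/ℏ = 6.971 on the left and k₂ = √(2m(E − V_b))/ℏ = 4.919 on the right.
Continuity of ψ and ψ′ at the step yields the reflection amplitude r = (k₁ − k₂)/(k₁ + k₂) = 0.1726; thus R = |r|² = 0.02978, T = 0.9702.

T = 0.970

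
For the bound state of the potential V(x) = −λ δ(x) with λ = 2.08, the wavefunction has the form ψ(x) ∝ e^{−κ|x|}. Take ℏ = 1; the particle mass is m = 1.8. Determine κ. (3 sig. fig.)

Integrating the TISE across x = 0 gives the cusp condition ψ'(0⁺) − ψ'(0⁻) = −(2mλ/ℏ²)ψ(0).
With ψ ∝ e^{−κ|x|} this yields −2κ = −2mλ/ℏ², so κ = mλ/ℏ² = 3.744.

κ = 3.74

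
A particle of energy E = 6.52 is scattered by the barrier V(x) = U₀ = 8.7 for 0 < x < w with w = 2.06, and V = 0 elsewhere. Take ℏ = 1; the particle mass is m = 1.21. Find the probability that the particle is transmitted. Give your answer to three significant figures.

T = 0.000233

Since E < U₀ the interior solution is evanescent with decay constant κ = √(2m(U₀ − E))/ℏ = 2.297.
κw = 4.732, sinh(κw) = 56.73.
Matching ψ, ψ′ at both faces gives T = [1 + U₀² sinh²(κw) / (4E(U₀ − E))]⁻¹ = 1/4286 = 0.000233.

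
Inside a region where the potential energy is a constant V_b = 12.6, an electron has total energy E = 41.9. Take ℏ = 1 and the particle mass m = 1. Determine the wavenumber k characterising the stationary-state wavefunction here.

k = 7.66

With E > V_b the solution is oscillatory, ψ ∝ e^{±ikx} with k = √(2m(E − V_b))/ℏ.
k = √(2 × 1 × 29.3) = 7.655.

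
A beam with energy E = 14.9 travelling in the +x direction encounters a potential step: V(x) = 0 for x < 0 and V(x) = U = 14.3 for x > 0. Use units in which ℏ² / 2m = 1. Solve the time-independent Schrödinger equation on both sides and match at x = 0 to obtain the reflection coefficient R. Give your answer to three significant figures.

The wavenumbers are k₁ = √(2mE)/ℏ = 3.860 on the left and k₂ = √(2m(E − U))/ℏ = 0.7746 on the right.
Matching ψ and ψ′ at x = 0 gives r = (k₁ − k₂)/(k₁ + k₂), so R = r² = 0.4432 and T = 1 − R = 0.5568.

R = 0.443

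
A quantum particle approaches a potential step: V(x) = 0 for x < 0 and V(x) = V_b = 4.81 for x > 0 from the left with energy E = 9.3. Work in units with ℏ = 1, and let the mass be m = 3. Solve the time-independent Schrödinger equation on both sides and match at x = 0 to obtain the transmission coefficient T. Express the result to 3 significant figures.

T = 0.968

The wavenumbers are k₁ = √(2mE)/ℏ = 7.470 on the left and k₂ = √(2m(E − V_b))/ℏ = 5.190 on the right.
Matching ψ and ψ′ at x = 0 gives r = (k₁ − k₂)/(k₁ + k₂), so R = r² = 0.03242 and T = 1 − R = 0.9676.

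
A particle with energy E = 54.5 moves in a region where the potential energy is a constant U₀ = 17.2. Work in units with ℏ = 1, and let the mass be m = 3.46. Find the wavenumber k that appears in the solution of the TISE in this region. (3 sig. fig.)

With E > U₀ the solution is oscillatory, ψ ∝ e^{±ikx} with k = √(2m(E − U₀))/ℏ.
k = √(2 × 3.46 × 37.3) = 16.07.

k = 16.1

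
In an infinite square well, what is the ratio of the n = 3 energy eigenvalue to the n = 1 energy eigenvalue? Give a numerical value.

Since E_n ∝ n², the ratio is (3/1)² = 9.

9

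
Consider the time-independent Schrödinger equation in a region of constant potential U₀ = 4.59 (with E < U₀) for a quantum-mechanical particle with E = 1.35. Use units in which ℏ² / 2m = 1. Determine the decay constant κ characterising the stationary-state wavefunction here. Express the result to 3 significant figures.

Since E < U₀ the TISE in this region is ψ'' = κ²ψ with κ = √(2m(U₀ − E))/ℏ.
κ = √(2 × 0.5 × 3.24) = 1.800.

κ = 1.80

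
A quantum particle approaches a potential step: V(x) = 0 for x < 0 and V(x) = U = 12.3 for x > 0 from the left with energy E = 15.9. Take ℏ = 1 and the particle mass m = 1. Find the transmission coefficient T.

T = 0.874

On each side the TISE gives plane waves with k = √(2m(E − V))/ℏ: k₁ = √(2·1·15.9) = 5.639, k₂ = √(2·1·3.6) = 2.683.
Continuity of ψ and ψ′ at the step yields the reflection amplitude r = (k₁ − k₂)/(k₁ + k₂) = 0.3552; thus R = |r|² = 0.1261, T = 0.8739.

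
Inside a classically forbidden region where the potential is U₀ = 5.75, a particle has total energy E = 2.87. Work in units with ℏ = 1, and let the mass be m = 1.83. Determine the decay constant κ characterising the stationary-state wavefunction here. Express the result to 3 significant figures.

κ = 3.25

Since E < U₀ the TISE in this region is ψ'' = κ²ψ with κ = √(2m(U₀ − E))/ℏ.
κ = √(2 × 1.83 × 2.88) = 3.247.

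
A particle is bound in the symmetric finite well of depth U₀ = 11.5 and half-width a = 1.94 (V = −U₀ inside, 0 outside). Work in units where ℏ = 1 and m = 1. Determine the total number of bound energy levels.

The dimensionless depth is z₀ = a√(2mU₀)/ℏ = 1.94 × √(23.00) = 9.304.
The even/odd transcendental equations gain one root per π/2 in z₀, giving N = 1 + ⌊2z₀/π⌋ = 1 + ⌊5.923⌋ = 6.

N = 6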